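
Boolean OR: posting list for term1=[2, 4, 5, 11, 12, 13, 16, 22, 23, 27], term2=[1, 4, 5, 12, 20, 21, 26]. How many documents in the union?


Boolean OR: find union of posting lists
term1 docs: [2, 4, 5, 11, 12, 13, 16, 22, 23, 27]
term2 docs: [1, 4, 5, 12, 20, 21, 26]
Union: [1, 2, 4, 5, 11, 12, 13, 16, 20, 21, 22, 23, 26, 27]
|union| = 14

14


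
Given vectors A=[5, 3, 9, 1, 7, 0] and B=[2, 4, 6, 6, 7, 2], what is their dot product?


Dot product = sum of element-wise products
A[0]*B[0] = 5*2 = 10
A[1]*B[1] = 3*4 = 12
A[2]*B[2] = 9*6 = 54
A[3]*B[3] = 1*6 = 6
A[4]*B[4] = 7*7 = 49
A[5]*B[5] = 0*2 = 0
Sum = 10 + 12 + 54 + 6 + 49 + 0 = 131

131


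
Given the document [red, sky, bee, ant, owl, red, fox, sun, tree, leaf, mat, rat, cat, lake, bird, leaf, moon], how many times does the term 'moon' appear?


Document has 17 words
Scanning for 'moon':
Found at positions: [16]
Count = 1

1


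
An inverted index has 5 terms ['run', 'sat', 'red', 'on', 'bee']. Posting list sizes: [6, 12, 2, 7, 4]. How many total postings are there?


Summing posting list sizes:
'run': 6 postings
'sat': 12 postings
'red': 2 postings
'on': 7 postings
'bee': 4 postings
Total = 6 + 12 + 2 + 7 + 4 = 31

31


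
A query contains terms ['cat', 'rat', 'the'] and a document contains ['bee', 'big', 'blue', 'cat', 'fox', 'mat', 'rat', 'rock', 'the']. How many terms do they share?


Query terms: ['cat', 'rat', 'the']
Document terms: ['bee', 'big', 'blue', 'cat', 'fox', 'mat', 'rat', 'rock', 'the']
Common terms: ['cat', 'rat', 'the']
Overlap count = 3

3


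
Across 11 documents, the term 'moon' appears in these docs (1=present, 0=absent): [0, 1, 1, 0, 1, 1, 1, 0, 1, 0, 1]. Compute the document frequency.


Checking each document for 'moon':
Doc 1: absent
Doc 2: present
Doc 3: present
Doc 4: absent
Doc 5: present
Doc 6: present
Doc 7: present
Doc 8: absent
Doc 9: present
Doc 10: absent
Doc 11: present
df = sum of presences = 0 + 1 + 1 + 0 + 1 + 1 + 1 + 0 + 1 + 0 + 1 = 7

7


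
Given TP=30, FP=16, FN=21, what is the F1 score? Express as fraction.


F1 = 2 * P * R / (P + R)
P = TP/(TP+FP) = 30/46 = 15/23
R = TP/(TP+FN) = 30/51 = 10/17
2 * P * R = 2 * 15/23 * 10/17 = 300/391
P + R = 15/23 + 10/17 = 485/391
F1 = 300/391 / 485/391 = 60/97

60/97


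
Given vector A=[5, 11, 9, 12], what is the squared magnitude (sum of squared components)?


|A|^2 = sum of squared components
A[0]^2 = 5^2 = 25
A[1]^2 = 11^2 = 121
A[2]^2 = 9^2 = 81
A[3]^2 = 12^2 = 144
Sum = 25 + 121 + 81 + 144 = 371

371


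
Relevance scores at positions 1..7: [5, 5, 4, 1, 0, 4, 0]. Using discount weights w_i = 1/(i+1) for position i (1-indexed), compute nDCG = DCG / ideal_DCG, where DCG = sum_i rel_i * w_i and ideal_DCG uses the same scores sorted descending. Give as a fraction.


Position discount weights w_i = 1/(i+1) for i=1..7:
Weights = [1/2, 1/3, 1/4, 1/5, 1/6, 1/7, 1/8]
Actual relevance: [5, 5, 4, 1, 0, 4, 0]
DCG = 5/2 + 5/3 + 4/4 + 1/5 + 0/6 + 4/7 + 0/8 = 1247/210
Ideal relevance (sorted desc): [5, 5, 4, 4, 1, 0, 0]
Ideal DCG = 5/2 + 5/3 + 4/4 + 4/5 + 1/6 + 0/7 + 0/8 = 92/15
nDCG = DCG / ideal_DCG = 1247/210 / 92/15 = 1247/1288

1247/1288


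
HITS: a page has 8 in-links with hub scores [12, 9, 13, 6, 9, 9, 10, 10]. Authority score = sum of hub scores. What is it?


Authority = sum of hub scores of in-linkers
In-link 1: hub score = 12
In-link 2: hub score = 9
In-link 3: hub score = 13
In-link 4: hub score = 6
In-link 5: hub score = 9
In-link 6: hub score = 9
In-link 7: hub score = 10
In-link 8: hub score = 10
Authority = 12 + 9 + 13 + 6 + 9 + 9 + 10 + 10 = 78

78


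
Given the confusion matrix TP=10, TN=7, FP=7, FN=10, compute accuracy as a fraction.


Accuracy = (TP + TN) / (TP + TN + FP + FN)
TP + TN = 10 + 7 = 17
Total = 10 + 7 + 7 + 10 = 34
Accuracy = 17 / 34 = 1/2

1/2


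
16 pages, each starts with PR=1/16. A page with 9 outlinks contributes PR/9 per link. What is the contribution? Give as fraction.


Initial PR = 1/16 = 1/16
Outlinks = 9
Contribution per link = PR / outlinks
= 1/16 / 9
= 1/144

1/144


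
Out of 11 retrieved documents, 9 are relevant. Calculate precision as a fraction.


Precision = relevant_retrieved / total_retrieved
= 9 / 11
= 9 / (9 + 2)
= 9/11

9/11


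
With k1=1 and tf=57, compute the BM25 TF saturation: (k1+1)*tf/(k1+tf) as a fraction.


BM25 TF component = (k1+1)*tf / (k1+tf)
k1 = 1, tf = 57
Numerator = (1+1)*57 = 114
Denominator = 1 + 57 = 58
= 114/58 = 57/29

57/29


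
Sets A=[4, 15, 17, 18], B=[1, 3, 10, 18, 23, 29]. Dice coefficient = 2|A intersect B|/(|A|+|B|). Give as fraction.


A intersect B = [18]
|A intersect B| = 1
|A| = 4, |B| = 6
Dice = 2*1 / (4+6)
= 2 / 10 = 1/5

1/5


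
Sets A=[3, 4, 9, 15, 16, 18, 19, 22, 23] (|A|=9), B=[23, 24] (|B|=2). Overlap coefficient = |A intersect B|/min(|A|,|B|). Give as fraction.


A intersect B = [23]
|A intersect B| = 1
min(|A|, |B|) = min(9, 2) = 2
Overlap = 1 / 2 = 1/2

1/2


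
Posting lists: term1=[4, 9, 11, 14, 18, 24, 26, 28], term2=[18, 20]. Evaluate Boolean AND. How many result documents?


Boolean AND: find intersection of posting lists
term1 docs: [4, 9, 11, 14, 18, 24, 26, 28]
term2 docs: [18, 20]
Intersection: [18]
|intersection| = 1

1


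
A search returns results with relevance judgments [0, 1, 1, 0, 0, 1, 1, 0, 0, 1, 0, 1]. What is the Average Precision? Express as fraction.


Computing P@k for each relevant position:
Position 1: not relevant
Position 2: relevant, P@2 = 1/2 = 1/2
Position 3: relevant, P@3 = 2/3 = 2/3
Position 4: not relevant
Position 5: not relevant
Position 6: relevant, P@6 = 3/6 = 1/2
Position 7: relevant, P@7 = 4/7 = 4/7
Position 8: not relevant
Position 9: not relevant
Position 10: relevant, P@10 = 5/10 = 1/2
Position 11: not relevant
Position 12: relevant, P@12 = 6/12 = 1/2
Sum of P@k = 1/2 + 2/3 + 1/2 + 4/7 + 1/2 + 1/2 = 68/21
AP = 68/21 / 6 = 34/63

34/63


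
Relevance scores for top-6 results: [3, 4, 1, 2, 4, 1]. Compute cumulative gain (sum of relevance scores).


Cumulative Gain = sum of relevance scores
Position 1: rel=3, running sum=3
Position 2: rel=4, running sum=7
Position 3: rel=1, running sum=8
Position 4: rel=2, running sum=10
Position 5: rel=4, running sum=14
Position 6: rel=1, running sum=15
CG = 15

15


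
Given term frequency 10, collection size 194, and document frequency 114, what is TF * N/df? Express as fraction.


TF * (N/df)
= 10 * (194/114)
= 10 * 97/57
= 970/57

970/57


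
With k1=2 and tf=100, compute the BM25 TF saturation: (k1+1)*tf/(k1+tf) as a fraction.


BM25 TF component = (k1+1)*tf / (k1+tf)
k1 = 2, tf = 100
Numerator = (2+1)*100 = 300
Denominator = 2 + 100 = 102
= 300/102 = 50/17

50/17


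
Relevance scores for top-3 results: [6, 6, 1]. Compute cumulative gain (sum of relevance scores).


Cumulative Gain = sum of relevance scores
Position 1: rel=6, running sum=6
Position 2: rel=6, running sum=12
Position 3: rel=1, running sum=13
CG = 13

13


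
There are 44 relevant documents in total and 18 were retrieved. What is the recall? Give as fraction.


Recall = retrieved_relevant / total_relevant
= 18 / 44
= 18 / (18 + 26)
= 9/22

9/22


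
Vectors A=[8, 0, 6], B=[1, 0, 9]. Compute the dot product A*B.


Dot product = sum of element-wise products
A[0]*B[0] = 8*1 = 8
A[1]*B[1] = 0*0 = 0
A[2]*B[2] = 6*9 = 54
Sum = 8 + 0 + 54 = 62

62


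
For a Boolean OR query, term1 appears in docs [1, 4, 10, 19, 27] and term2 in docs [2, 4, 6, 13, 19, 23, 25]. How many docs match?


Boolean OR: find union of posting lists
term1 docs: [1, 4, 10, 19, 27]
term2 docs: [2, 4, 6, 13, 19, 23, 25]
Union: [1, 2, 4, 6, 10, 13, 19, 23, 25, 27]
|union| = 10

10


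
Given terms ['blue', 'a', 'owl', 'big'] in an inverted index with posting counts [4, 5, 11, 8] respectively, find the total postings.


Summing posting list sizes:
'blue': 4 postings
'a': 5 postings
'owl': 11 postings
'big': 8 postings
Total = 4 + 5 + 11 + 8 = 28

28


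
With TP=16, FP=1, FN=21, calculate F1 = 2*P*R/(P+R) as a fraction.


F1 = 2 * P * R / (P + R)
P = TP/(TP+FP) = 16/17 = 16/17
R = TP/(TP+FN) = 16/37 = 16/37
2 * P * R = 2 * 16/17 * 16/37 = 512/629
P + R = 16/17 + 16/37 = 864/629
F1 = 512/629 / 864/629 = 16/27

16/27


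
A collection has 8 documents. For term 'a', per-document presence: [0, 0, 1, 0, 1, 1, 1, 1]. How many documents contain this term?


Checking each document for 'a':
Doc 1: absent
Doc 2: absent
Doc 3: present
Doc 4: absent
Doc 5: present
Doc 6: present
Doc 7: present
Doc 8: present
df = sum of presences = 0 + 0 + 1 + 0 + 1 + 1 + 1 + 1 = 5

5


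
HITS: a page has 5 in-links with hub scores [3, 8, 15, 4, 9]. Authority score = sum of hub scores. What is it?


Authority = sum of hub scores of in-linkers
In-link 1: hub score = 3
In-link 2: hub score = 8
In-link 3: hub score = 15
In-link 4: hub score = 4
In-link 5: hub score = 9
Authority = 3 + 8 + 15 + 4 + 9 = 39

39


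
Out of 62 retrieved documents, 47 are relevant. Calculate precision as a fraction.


Precision = relevant_retrieved / total_retrieved
= 47 / 62
= 47 / (47 + 15)
= 47/62

47/62


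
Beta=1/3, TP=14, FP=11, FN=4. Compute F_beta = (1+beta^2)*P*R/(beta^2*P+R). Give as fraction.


P = TP/(TP+FP) = 14/25 = 14/25
R = TP/(TP+FN) = 14/18 = 7/9
beta^2 = 1/3^2 = 1/9
(1 + beta^2) = 10/9
Numerator = (1+beta^2)*P*R = 196/405
Denominator = beta^2*P + R = 14/225 + 7/9 = 21/25
F_beta = 140/243

140/243


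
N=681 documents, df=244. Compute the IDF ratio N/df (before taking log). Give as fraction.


IDF ratio = N / df
= 681 / 244
= 681/244

681/244


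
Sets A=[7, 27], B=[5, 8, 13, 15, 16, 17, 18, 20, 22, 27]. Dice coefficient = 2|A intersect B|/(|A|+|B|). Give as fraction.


A intersect B = [27]
|A intersect B| = 1
|A| = 2, |B| = 10
Dice = 2*1 / (2+10)
= 2 / 12 = 1/6

1/6


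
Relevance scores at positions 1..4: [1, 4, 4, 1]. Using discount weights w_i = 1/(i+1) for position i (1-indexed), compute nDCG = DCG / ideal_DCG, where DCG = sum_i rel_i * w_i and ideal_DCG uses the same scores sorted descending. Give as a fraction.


Position discount weights w_i = 1/(i+1) for i=1..4:
Weights = [1/2, 1/3, 1/4, 1/5]
Actual relevance: [1, 4, 4, 1]
DCG = 1/2 + 4/3 + 4/4 + 1/5 = 91/30
Ideal relevance (sorted desc): [4, 4, 1, 1]
Ideal DCG = 4/2 + 4/3 + 1/4 + 1/5 = 227/60
nDCG = DCG / ideal_DCG = 91/30 / 227/60 = 182/227

182/227


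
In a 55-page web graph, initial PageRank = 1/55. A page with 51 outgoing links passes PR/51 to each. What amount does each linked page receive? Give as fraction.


Initial PR = 1/55 = 1/55
Outlinks = 51
Contribution per link = PR / outlinks
= 1/55 / 51
= 1/2805

1/2805


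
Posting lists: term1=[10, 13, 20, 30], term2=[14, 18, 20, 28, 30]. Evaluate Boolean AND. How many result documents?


Boolean AND: find intersection of posting lists
term1 docs: [10, 13, 20, 30]
term2 docs: [14, 18, 20, 28, 30]
Intersection: [20, 30]
|intersection| = 2

2


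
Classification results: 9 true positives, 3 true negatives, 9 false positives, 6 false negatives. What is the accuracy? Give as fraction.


Accuracy = (TP + TN) / (TP + TN + FP + FN)
TP + TN = 9 + 3 = 12
Total = 9 + 3 + 9 + 6 = 27
Accuracy = 12 / 27 = 4/9

4/9


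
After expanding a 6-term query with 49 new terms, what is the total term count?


Original terms: 6
Expansion terms: 49
Total = 6 + 49 = 55

55


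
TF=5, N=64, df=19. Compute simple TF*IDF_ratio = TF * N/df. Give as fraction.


TF * (N/df)
= 5 * (64/19)
= 5 * 64/19
= 320/19

320/19


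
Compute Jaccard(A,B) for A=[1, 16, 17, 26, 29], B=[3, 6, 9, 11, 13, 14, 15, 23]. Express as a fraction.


A intersect B = []
|A intersect B| = 0
A union B = [1, 3, 6, 9, 11, 13, 14, 15, 16, 17, 23, 26, 29]
|A union B| = 13
Jaccard = 0/13 = 0

0


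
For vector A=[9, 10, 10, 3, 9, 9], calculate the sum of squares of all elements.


|A|^2 = sum of squared components
A[0]^2 = 9^2 = 81
A[1]^2 = 10^2 = 100
A[2]^2 = 10^2 = 100
A[3]^2 = 3^2 = 9
A[4]^2 = 9^2 = 81
A[5]^2 = 9^2 = 81
Sum = 81 + 100 + 100 + 9 + 81 + 81 = 452

452


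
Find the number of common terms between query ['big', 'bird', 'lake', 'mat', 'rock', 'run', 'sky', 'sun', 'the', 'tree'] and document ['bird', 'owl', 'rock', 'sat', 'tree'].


Query terms: ['big', 'bird', 'lake', 'mat', 'rock', 'run', 'sky', 'sun', 'the', 'tree']
Document terms: ['bird', 'owl', 'rock', 'sat', 'tree']
Common terms: ['bird', 'rock', 'tree']
Overlap count = 3

3


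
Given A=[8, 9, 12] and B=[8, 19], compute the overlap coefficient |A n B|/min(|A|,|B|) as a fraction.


A intersect B = [8]
|A intersect B| = 1
min(|A|, |B|) = min(3, 2) = 2
Overlap = 1 / 2 = 1/2

1/2


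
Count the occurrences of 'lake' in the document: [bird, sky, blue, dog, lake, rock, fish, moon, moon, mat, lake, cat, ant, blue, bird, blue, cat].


Document has 17 words
Scanning for 'lake':
Found at positions: [4, 10]
Count = 2

2


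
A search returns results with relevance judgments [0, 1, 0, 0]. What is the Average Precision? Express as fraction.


Computing P@k for each relevant position:
Position 1: not relevant
Position 2: relevant, P@2 = 1/2 = 1/2
Position 3: not relevant
Position 4: not relevant
Sum of P@k = 1/2 = 1/2
AP = 1/2 / 1 = 1/2

1/2


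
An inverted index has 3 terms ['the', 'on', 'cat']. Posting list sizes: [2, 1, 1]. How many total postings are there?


Summing posting list sizes:
'the': 2 postings
'on': 1 postings
'cat': 1 postings
Total = 2 + 1 + 1 = 4

4


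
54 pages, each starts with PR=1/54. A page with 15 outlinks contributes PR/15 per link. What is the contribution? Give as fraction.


Initial PR = 1/54 = 1/54
Outlinks = 15
Contribution per link = PR / outlinks
= 1/54 / 15
= 1/810

1/810


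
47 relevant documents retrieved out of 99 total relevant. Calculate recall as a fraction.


Recall = retrieved_relevant / total_relevant
= 47 / 99
= 47 / (47 + 52)
= 47/99

47/99


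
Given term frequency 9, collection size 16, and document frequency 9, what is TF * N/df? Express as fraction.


TF * (N/df)
= 9 * (16/9)
= 9 * 16/9
= 16

16


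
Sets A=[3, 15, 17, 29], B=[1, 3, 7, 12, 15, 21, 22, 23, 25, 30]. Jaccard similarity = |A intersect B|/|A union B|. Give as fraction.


A intersect B = [3, 15]
|A intersect B| = 2
A union B = [1, 3, 7, 12, 15, 17, 21, 22, 23, 25, 29, 30]
|A union B| = 12
Jaccard = 2/12 = 1/6

1/6


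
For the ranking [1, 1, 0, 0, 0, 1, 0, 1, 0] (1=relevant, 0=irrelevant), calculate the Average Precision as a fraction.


Computing P@k for each relevant position:
Position 1: relevant, P@1 = 1/1 = 1
Position 2: relevant, P@2 = 2/2 = 1
Position 3: not relevant
Position 4: not relevant
Position 5: not relevant
Position 6: relevant, P@6 = 3/6 = 1/2
Position 7: not relevant
Position 8: relevant, P@8 = 4/8 = 1/2
Position 9: not relevant
Sum of P@k = 1 + 1 + 1/2 + 1/2 = 3
AP = 3 / 4 = 3/4

3/4


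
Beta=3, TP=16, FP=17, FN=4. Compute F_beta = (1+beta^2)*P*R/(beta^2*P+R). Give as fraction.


P = TP/(TP+FP) = 16/33 = 16/33
R = TP/(TP+FN) = 16/20 = 4/5
beta^2 = 3^2 = 9
(1 + beta^2) = 10
Numerator = (1+beta^2)*P*R = 128/33
Denominator = beta^2*P + R = 48/11 + 4/5 = 284/55
F_beta = 160/213

160/213


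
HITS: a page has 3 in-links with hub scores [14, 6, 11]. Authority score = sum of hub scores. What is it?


Authority = sum of hub scores of in-linkers
In-link 1: hub score = 14
In-link 2: hub score = 6
In-link 3: hub score = 11
Authority = 14 + 6 + 11 = 31

31


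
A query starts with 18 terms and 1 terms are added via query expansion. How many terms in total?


Original terms: 18
Expansion terms: 1
Total = 18 + 1 = 19

19


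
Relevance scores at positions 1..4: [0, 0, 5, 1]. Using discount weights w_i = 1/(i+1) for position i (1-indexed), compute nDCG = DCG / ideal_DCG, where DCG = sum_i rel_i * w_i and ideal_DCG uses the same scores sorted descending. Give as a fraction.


Position discount weights w_i = 1/(i+1) for i=1..4:
Weights = [1/2, 1/3, 1/4, 1/5]
Actual relevance: [0, 0, 5, 1]
DCG = 0/2 + 0/3 + 5/4 + 1/5 = 29/20
Ideal relevance (sorted desc): [5, 1, 0, 0]
Ideal DCG = 5/2 + 1/3 + 0/4 + 0/5 = 17/6
nDCG = DCG / ideal_DCG = 29/20 / 17/6 = 87/170

87/170


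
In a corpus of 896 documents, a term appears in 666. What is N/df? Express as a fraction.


IDF ratio = N / df
= 896 / 666
= 448/333

448/333


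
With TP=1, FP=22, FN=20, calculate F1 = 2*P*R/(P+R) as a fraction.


F1 = 2 * P * R / (P + R)
P = TP/(TP+FP) = 1/23 = 1/23
R = TP/(TP+FN) = 1/21 = 1/21
2 * P * R = 2 * 1/23 * 1/21 = 2/483
P + R = 1/23 + 1/21 = 44/483
F1 = 2/483 / 44/483 = 1/22

1/22


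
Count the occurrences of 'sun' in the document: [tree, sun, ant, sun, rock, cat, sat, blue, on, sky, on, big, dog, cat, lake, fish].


Document has 16 words
Scanning for 'sun':
Found at positions: [1, 3]
Count = 2

2


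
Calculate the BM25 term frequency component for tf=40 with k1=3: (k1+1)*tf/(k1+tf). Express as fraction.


BM25 TF component = (k1+1)*tf / (k1+tf)
k1 = 3, tf = 40
Numerator = (3+1)*40 = 160
Denominator = 3 + 40 = 43
= 160/43 = 160/43

160/43


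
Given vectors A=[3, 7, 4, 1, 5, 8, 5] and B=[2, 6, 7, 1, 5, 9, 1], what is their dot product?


Dot product = sum of element-wise products
A[0]*B[0] = 3*2 = 6
A[1]*B[1] = 7*6 = 42
A[2]*B[2] = 4*7 = 28
A[3]*B[3] = 1*1 = 1
A[4]*B[4] = 5*5 = 25
A[5]*B[5] = 8*9 = 72
A[6]*B[6] = 5*1 = 5
Sum = 6 + 42 + 28 + 1 + 25 + 72 + 5 = 179

179


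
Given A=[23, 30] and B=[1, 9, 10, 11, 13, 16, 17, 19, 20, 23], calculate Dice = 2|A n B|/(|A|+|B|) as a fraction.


A intersect B = [23]
|A intersect B| = 1
|A| = 2, |B| = 10
Dice = 2*1 / (2+10)
= 2 / 12 = 1/6

1/6


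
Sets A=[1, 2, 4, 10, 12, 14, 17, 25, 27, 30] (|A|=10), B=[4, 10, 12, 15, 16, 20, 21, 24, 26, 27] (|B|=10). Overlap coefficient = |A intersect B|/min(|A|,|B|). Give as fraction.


A intersect B = [4, 10, 12, 27]
|A intersect B| = 4
min(|A|, |B|) = min(10, 10) = 10
Overlap = 4 / 10 = 2/5

2/5


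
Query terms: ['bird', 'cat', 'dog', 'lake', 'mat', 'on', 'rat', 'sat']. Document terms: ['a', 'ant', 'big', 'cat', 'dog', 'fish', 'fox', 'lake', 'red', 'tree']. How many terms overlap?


Query terms: ['bird', 'cat', 'dog', 'lake', 'mat', 'on', 'rat', 'sat']
Document terms: ['a', 'ant', 'big', 'cat', 'dog', 'fish', 'fox', 'lake', 'red', 'tree']
Common terms: ['cat', 'dog', 'lake']
Overlap count = 3

3


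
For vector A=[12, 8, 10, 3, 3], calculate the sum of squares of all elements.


|A|^2 = sum of squared components
A[0]^2 = 12^2 = 144
A[1]^2 = 8^2 = 64
A[2]^2 = 10^2 = 100
A[3]^2 = 3^2 = 9
A[4]^2 = 3^2 = 9
Sum = 144 + 64 + 100 + 9 + 9 = 326

326


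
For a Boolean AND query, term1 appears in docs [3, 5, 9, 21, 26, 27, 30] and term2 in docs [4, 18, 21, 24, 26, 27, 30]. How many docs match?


Boolean AND: find intersection of posting lists
term1 docs: [3, 5, 9, 21, 26, 27, 30]
term2 docs: [4, 18, 21, 24, 26, 27, 30]
Intersection: [21, 26, 27, 30]
|intersection| = 4

4


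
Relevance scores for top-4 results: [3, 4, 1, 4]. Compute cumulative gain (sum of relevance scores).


Cumulative Gain = sum of relevance scores
Position 1: rel=3, running sum=3
Position 2: rel=4, running sum=7
Position 3: rel=1, running sum=8
Position 4: rel=4, running sum=12
CG = 12

12


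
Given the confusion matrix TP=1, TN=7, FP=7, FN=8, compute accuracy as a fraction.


Accuracy = (TP + TN) / (TP + TN + FP + FN)
TP + TN = 1 + 7 = 8
Total = 1 + 7 + 7 + 8 = 23
Accuracy = 8 / 23 = 8/23

8/23


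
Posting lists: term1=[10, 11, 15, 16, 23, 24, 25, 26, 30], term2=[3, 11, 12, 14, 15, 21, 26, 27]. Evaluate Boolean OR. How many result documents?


Boolean OR: find union of posting lists
term1 docs: [10, 11, 15, 16, 23, 24, 25, 26, 30]
term2 docs: [3, 11, 12, 14, 15, 21, 26, 27]
Union: [3, 10, 11, 12, 14, 15, 16, 21, 23, 24, 25, 26, 27, 30]
|union| = 14

14


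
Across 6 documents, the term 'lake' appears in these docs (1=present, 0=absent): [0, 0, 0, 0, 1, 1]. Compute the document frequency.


Checking each document for 'lake':
Doc 1: absent
Doc 2: absent
Doc 3: absent
Doc 4: absent
Doc 5: present
Doc 6: present
df = sum of presences = 0 + 0 + 0 + 0 + 1 + 1 = 2

2


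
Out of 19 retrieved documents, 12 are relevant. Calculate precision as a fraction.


Precision = relevant_retrieved / total_retrieved
= 12 / 19
= 12 / (12 + 7)
= 12/19

12/19


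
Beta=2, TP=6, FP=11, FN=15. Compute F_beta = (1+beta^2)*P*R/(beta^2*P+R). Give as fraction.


P = TP/(TP+FP) = 6/17 = 6/17
R = TP/(TP+FN) = 6/21 = 2/7
beta^2 = 2^2 = 4
(1 + beta^2) = 5
Numerator = (1+beta^2)*P*R = 60/119
Denominator = beta^2*P + R = 24/17 + 2/7 = 202/119
F_beta = 30/101

30/101


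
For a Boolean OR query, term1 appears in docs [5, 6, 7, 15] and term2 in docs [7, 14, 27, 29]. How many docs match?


Boolean OR: find union of posting lists
term1 docs: [5, 6, 7, 15]
term2 docs: [7, 14, 27, 29]
Union: [5, 6, 7, 14, 15, 27, 29]
|union| = 7

7


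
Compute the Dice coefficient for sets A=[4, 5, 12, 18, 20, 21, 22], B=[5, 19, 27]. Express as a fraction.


A intersect B = [5]
|A intersect B| = 1
|A| = 7, |B| = 3
Dice = 2*1 / (7+3)
= 2 / 10 = 1/5

1/5


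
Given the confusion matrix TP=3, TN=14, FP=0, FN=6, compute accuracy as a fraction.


Accuracy = (TP + TN) / (TP + TN + FP + FN)
TP + TN = 3 + 14 = 17
Total = 3 + 14 + 0 + 6 = 23
Accuracy = 17 / 23 = 17/23

17/23


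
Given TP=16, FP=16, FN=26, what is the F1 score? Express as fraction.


F1 = 2 * P * R / (P + R)
P = TP/(TP+FP) = 16/32 = 1/2
R = TP/(TP+FN) = 16/42 = 8/21
2 * P * R = 2 * 1/2 * 8/21 = 8/21
P + R = 1/2 + 8/21 = 37/42
F1 = 8/21 / 37/42 = 16/37

16/37


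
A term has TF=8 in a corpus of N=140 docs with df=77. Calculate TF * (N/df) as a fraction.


TF * (N/df)
= 8 * (140/77)
= 8 * 20/11
= 160/11

160/11


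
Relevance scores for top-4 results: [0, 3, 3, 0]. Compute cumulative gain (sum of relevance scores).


Cumulative Gain = sum of relevance scores
Position 1: rel=0, running sum=0
Position 2: rel=3, running sum=3
Position 3: rel=3, running sum=6
Position 4: rel=0, running sum=6
CG = 6

6


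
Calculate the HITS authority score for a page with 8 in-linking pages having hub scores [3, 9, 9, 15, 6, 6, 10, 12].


Authority = sum of hub scores of in-linkers
In-link 1: hub score = 3
In-link 2: hub score = 9
In-link 3: hub score = 9
In-link 4: hub score = 15
In-link 5: hub score = 6
In-link 6: hub score = 6
In-link 7: hub score = 10
In-link 8: hub score = 12
Authority = 3 + 9 + 9 + 15 + 6 + 6 + 10 + 12 = 70

70


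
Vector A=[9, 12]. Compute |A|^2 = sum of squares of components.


|A|^2 = sum of squared components
A[0]^2 = 9^2 = 81
A[1]^2 = 12^2 = 144
Sum = 81 + 144 = 225

225


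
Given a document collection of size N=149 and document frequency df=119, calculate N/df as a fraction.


IDF ratio = N / df
= 149 / 119
= 149/119

149/119


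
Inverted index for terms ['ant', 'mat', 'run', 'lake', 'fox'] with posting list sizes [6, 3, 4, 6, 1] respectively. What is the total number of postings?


Summing posting list sizes:
'ant': 6 postings
'mat': 3 postings
'run': 4 postings
'lake': 6 postings
'fox': 1 postings
Total = 6 + 3 + 4 + 6 + 1 = 20

20


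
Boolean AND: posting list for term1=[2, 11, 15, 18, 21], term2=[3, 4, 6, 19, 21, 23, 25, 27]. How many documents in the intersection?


Boolean AND: find intersection of posting lists
term1 docs: [2, 11, 15, 18, 21]
term2 docs: [3, 4, 6, 19, 21, 23, 25, 27]
Intersection: [21]
|intersection| = 1

1


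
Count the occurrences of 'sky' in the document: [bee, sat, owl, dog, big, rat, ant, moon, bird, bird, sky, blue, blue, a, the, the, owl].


Document has 17 words
Scanning for 'sky':
Found at positions: [10]
Count = 1

1


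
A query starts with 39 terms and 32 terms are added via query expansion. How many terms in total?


Original terms: 39
Expansion terms: 32
Total = 39 + 32 = 71

71


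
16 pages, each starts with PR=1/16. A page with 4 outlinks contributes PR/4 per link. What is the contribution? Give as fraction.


Initial PR = 1/16 = 1/16
Outlinks = 4
Contribution per link = PR / outlinks
= 1/16 / 4
= 1/64

1/64


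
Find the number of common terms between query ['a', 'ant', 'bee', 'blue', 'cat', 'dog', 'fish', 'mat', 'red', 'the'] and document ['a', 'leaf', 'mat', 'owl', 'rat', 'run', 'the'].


Query terms: ['a', 'ant', 'bee', 'blue', 'cat', 'dog', 'fish', 'mat', 'red', 'the']
Document terms: ['a', 'leaf', 'mat', 'owl', 'rat', 'run', 'the']
Common terms: ['a', 'mat', 'the']
Overlap count = 3

3


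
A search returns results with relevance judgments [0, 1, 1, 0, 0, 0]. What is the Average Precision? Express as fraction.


Computing P@k for each relevant position:
Position 1: not relevant
Position 2: relevant, P@2 = 1/2 = 1/2
Position 3: relevant, P@3 = 2/3 = 2/3
Position 4: not relevant
Position 5: not relevant
Position 6: not relevant
Sum of P@k = 1/2 + 2/3 = 7/6
AP = 7/6 / 2 = 7/12

7/12


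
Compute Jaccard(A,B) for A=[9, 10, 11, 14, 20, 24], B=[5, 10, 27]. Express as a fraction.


A intersect B = [10]
|A intersect B| = 1
A union B = [5, 9, 10, 11, 14, 20, 24, 27]
|A union B| = 8
Jaccard = 1/8 = 1/8

1/8


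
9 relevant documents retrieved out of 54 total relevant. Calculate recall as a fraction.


Recall = retrieved_relevant / total_relevant
= 9 / 54
= 9 / (9 + 45)
= 1/6

1/6


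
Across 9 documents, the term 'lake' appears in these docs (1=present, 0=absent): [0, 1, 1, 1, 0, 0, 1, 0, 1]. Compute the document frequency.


Checking each document for 'lake':
Doc 1: absent
Doc 2: present
Doc 3: present
Doc 4: present
Doc 5: absent
Doc 6: absent
Doc 7: present
Doc 8: absent
Doc 9: present
df = sum of presences = 0 + 1 + 1 + 1 + 0 + 0 + 1 + 0 + 1 = 5

5


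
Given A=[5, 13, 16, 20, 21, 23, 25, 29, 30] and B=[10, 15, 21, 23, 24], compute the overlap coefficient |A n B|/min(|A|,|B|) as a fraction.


A intersect B = [21, 23]
|A intersect B| = 2
min(|A|, |B|) = min(9, 5) = 5
Overlap = 2 / 5 = 2/5

2/5


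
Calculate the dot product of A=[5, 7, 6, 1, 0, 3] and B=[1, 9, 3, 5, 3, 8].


Dot product = sum of element-wise products
A[0]*B[0] = 5*1 = 5
A[1]*B[1] = 7*9 = 63
A[2]*B[2] = 6*3 = 18
A[3]*B[3] = 1*5 = 5
A[4]*B[4] = 0*3 = 0
A[5]*B[5] = 3*8 = 24
Sum = 5 + 63 + 18 + 5 + 0 + 24 = 115

115


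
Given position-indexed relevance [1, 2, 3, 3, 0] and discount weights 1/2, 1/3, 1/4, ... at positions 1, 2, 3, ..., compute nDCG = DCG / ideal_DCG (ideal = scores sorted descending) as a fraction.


Position discount weights w_i = 1/(i+1) for i=1..5:
Weights = [1/2, 1/3, 1/4, 1/5, 1/6]
Actual relevance: [1, 2, 3, 3, 0]
DCG = 1/2 + 2/3 + 3/4 + 3/5 + 0/6 = 151/60
Ideal relevance (sorted desc): [3, 3, 2, 1, 0]
Ideal DCG = 3/2 + 3/3 + 2/4 + 1/5 + 0/6 = 16/5
nDCG = DCG / ideal_DCG = 151/60 / 16/5 = 151/192

151/192


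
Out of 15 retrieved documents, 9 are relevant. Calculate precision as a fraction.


Precision = relevant_retrieved / total_retrieved
= 9 / 15
= 9 / (9 + 6)
= 3/5

3/5


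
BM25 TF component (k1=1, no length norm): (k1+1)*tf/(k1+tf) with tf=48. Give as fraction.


BM25 TF component = (k1+1)*tf / (k1+tf)
k1 = 1, tf = 48
Numerator = (1+1)*48 = 96
Denominator = 1 + 48 = 49
= 96/49 = 96/49

96/49


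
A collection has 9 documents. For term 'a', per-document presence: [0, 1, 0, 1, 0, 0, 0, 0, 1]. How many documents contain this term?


Checking each document for 'a':
Doc 1: absent
Doc 2: present
Doc 3: absent
Doc 4: present
Doc 5: absent
Doc 6: absent
Doc 7: absent
Doc 8: absent
Doc 9: present
df = sum of presences = 0 + 1 + 0 + 1 + 0 + 0 + 0 + 0 + 1 = 3

3


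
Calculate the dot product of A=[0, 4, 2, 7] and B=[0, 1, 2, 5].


Dot product = sum of element-wise products
A[0]*B[0] = 0*0 = 0
A[1]*B[1] = 4*1 = 4
A[2]*B[2] = 2*2 = 4
A[3]*B[3] = 7*5 = 35
Sum = 0 + 4 + 4 + 35 = 43

43


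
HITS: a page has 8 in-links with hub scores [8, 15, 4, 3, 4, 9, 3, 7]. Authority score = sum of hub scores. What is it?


Authority = sum of hub scores of in-linkers
In-link 1: hub score = 8
In-link 2: hub score = 15
In-link 3: hub score = 4
In-link 4: hub score = 3
In-link 5: hub score = 4
In-link 6: hub score = 9
In-link 7: hub score = 3
In-link 8: hub score = 7
Authority = 8 + 15 + 4 + 3 + 4 + 9 + 3 + 7 = 53

53


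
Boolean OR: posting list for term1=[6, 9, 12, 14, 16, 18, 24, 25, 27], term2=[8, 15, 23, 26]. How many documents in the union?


Boolean OR: find union of posting lists
term1 docs: [6, 9, 12, 14, 16, 18, 24, 25, 27]
term2 docs: [8, 15, 23, 26]
Union: [6, 8, 9, 12, 14, 15, 16, 18, 23, 24, 25, 26, 27]
|union| = 13

13


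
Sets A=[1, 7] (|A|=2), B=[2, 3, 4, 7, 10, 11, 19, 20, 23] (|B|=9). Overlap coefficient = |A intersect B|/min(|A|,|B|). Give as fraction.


A intersect B = [7]
|A intersect B| = 1
min(|A|, |B|) = min(2, 9) = 2
Overlap = 1 / 2 = 1/2

1/2


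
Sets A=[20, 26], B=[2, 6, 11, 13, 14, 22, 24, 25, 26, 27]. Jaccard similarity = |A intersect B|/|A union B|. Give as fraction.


A intersect B = [26]
|A intersect B| = 1
A union B = [2, 6, 11, 13, 14, 20, 22, 24, 25, 26, 27]
|A union B| = 11
Jaccard = 1/11 = 1/11

1/11


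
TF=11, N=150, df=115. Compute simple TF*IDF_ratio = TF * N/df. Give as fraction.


TF * (N/df)
= 11 * (150/115)
= 11 * 30/23
= 330/23

330/23


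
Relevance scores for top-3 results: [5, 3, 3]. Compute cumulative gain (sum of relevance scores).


Cumulative Gain = sum of relevance scores
Position 1: rel=5, running sum=5
Position 2: rel=3, running sum=8
Position 3: rel=3, running sum=11
CG = 11

11


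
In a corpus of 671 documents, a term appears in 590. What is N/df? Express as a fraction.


IDF ratio = N / df
= 671 / 590
= 671/590

671/590


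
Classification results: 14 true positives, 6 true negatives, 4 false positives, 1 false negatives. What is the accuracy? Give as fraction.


Accuracy = (TP + TN) / (TP + TN + FP + FN)
TP + TN = 14 + 6 = 20
Total = 14 + 6 + 4 + 1 = 25
Accuracy = 20 / 25 = 4/5

4/5


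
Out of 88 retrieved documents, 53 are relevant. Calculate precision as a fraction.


Precision = relevant_retrieved / total_retrieved
= 53 / 88
= 53 / (53 + 35)
= 53/88

53/88


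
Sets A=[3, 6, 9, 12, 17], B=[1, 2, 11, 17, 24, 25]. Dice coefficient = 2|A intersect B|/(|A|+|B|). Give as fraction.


A intersect B = [17]
|A intersect B| = 1
|A| = 5, |B| = 6
Dice = 2*1 / (5+6)
= 2 / 11 = 2/11

2/11


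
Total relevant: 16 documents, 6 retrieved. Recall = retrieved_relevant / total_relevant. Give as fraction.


Recall = retrieved_relevant / total_relevant
= 6 / 16
= 6 / (6 + 10)
= 3/8

3/8


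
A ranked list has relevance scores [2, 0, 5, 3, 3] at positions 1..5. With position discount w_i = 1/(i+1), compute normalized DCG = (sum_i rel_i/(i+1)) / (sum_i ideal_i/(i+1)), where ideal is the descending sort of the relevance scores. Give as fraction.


Position discount weights w_i = 1/(i+1) for i=1..5:
Weights = [1/2, 1/3, 1/4, 1/5, 1/6]
Actual relevance: [2, 0, 5, 3, 3]
DCG = 2/2 + 0/3 + 5/4 + 3/5 + 3/6 = 67/20
Ideal relevance (sorted desc): [5, 3, 3, 2, 0]
Ideal DCG = 5/2 + 3/3 + 3/4 + 2/5 + 0/6 = 93/20
nDCG = DCG / ideal_DCG = 67/20 / 93/20 = 67/93

67/93


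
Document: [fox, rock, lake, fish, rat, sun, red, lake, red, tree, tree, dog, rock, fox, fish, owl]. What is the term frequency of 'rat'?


Document has 16 words
Scanning for 'rat':
Found at positions: [4]
Count = 1

1


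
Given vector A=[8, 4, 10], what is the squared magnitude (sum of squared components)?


|A|^2 = sum of squared components
A[0]^2 = 8^2 = 64
A[1]^2 = 4^2 = 16
A[2]^2 = 10^2 = 100
Sum = 64 + 16 + 100 = 180

180


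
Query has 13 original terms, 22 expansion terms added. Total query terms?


Original terms: 13
Expansion terms: 22
Total = 13 + 22 = 35

35


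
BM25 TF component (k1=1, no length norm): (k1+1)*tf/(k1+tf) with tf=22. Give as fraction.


BM25 TF component = (k1+1)*tf / (k1+tf)
k1 = 1, tf = 22
Numerator = (1+1)*22 = 44
Denominator = 1 + 22 = 23
= 44/23 = 44/23

44/23


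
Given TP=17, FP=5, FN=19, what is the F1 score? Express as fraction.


F1 = 2 * P * R / (P + R)
P = TP/(TP+FP) = 17/22 = 17/22
R = TP/(TP+FN) = 17/36 = 17/36
2 * P * R = 2 * 17/22 * 17/36 = 289/396
P + R = 17/22 + 17/36 = 493/396
F1 = 289/396 / 493/396 = 17/29

17/29


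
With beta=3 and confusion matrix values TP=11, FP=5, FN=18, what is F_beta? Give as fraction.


P = TP/(TP+FP) = 11/16 = 11/16
R = TP/(TP+FN) = 11/29 = 11/29
beta^2 = 3^2 = 9
(1 + beta^2) = 10
Numerator = (1+beta^2)*P*R = 605/232
Denominator = beta^2*P + R = 99/16 + 11/29 = 3047/464
F_beta = 110/277

110/277


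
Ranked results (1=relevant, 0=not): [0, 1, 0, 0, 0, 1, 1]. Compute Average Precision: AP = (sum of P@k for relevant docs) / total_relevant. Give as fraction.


Computing P@k for each relevant position:
Position 1: not relevant
Position 2: relevant, P@2 = 1/2 = 1/2
Position 3: not relevant
Position 4: not relevant
Position 5: not relevant
Position 6: relevant, P@6 = 2/6 = 1/3
Position 7: relevant, P@7 = 3/7 = 3/7
Sum of P@k = 1/2 + 1/3 + 3/7 = 53/42
AP = 53/42 / 3 = 53/126

53/126


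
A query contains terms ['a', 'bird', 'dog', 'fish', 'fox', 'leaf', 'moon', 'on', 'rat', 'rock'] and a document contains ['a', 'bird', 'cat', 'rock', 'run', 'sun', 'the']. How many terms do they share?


Query terms: ['a', 'bird', 'dog', 'fish', 'fox', 'leaf', 'moon', 'on', 'rat', 'rock']
Document terms: ['a', 'bird', 'cat', 'rock', 'run', 'sun', 'the']
Common terms: ['a', 'bird', 'rock']
Overlap count = 3

3


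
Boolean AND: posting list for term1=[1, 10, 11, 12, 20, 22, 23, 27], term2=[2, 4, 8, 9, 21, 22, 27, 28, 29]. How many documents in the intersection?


Boolean AND: find intersection of posting lists
term1 docs: [1, 10, 11, 12, 20, 22, 23, 27]
term2 docs: [2, 4, 8, 9, 21, 22, 27, 28, 29]
Intersection: [22, 27]
|intersection| = 2

2


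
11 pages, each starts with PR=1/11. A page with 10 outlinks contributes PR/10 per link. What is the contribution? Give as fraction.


Initial PR = 1/11 = 1/11
Outlinks = 10
Contribution per link = PR / outlinks
= 1/11 / 10
= 1/110

1/110


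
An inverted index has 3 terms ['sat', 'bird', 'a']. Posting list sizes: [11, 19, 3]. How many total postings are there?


Summing posting list sizes:
'sat': 11 postings
'bird': 19 postings
'a': 3 postings
Total = 11 + 19 + 3 = 33

33


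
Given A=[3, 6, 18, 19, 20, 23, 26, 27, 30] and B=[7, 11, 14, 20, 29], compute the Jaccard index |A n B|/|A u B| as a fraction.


A intersect B = [20]
|A intersect B| = 1
A union B = [3, 6, 7, 11, 14, 18, 19, 20, 23, 26, 27, 29, 30]
|A union B| = 13
Jaccard = 1/13 = 1/13

1/13


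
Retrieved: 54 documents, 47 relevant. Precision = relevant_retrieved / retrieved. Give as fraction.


Precision = relevant_retrieved / total_retrieved
= 47 / 54
= 47 / (47 + 7)
= 47/54

47/54


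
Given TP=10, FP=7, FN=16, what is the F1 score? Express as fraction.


F1 = 2 * P * R / (P + R)
P = TP/(TP+FP) = 10/17 = 10/17
R = TP/(TP+FN) = 10/26 = 5/13
2 * P * R = 2 * 10/17 * 5/13 = 100/221
P + R = 10/17 + 5/13 = 215/221
F1 = 100/221 / 215/221 = 20/43

20/43


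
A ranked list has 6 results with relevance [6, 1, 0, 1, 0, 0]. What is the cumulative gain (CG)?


Cumulative Gain = sum of relevance scores
Position 1: rel=6, running sum=6
Position 2: rel=1, running sum=7
Position 3: rel=0, running sum=7
Position 4: rel=1, running sum=8
Position 5: rel=0, running sum=8
Position 6: rel=0, running sum=8
CG = 8

8


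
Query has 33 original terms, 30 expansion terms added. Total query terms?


Original terms: 33
Expansion terms: 30
Total = 33 + 30 = 63

63


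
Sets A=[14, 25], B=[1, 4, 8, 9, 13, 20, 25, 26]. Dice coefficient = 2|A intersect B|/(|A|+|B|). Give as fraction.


A intersect B = [25]
|A intersect B| = 1
|A| = 2, |B| = 8
Dice = 2*1 / (2+8)
= 2 / 10 = 1/5

1/5


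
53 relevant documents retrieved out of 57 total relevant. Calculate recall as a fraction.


Recall = retrieved_relevant / total_relevant
= 53 / 57
= 53 / (53 + 4)
= 53/57

53/57


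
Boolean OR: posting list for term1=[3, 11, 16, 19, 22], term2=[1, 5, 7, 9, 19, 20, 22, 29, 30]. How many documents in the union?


Boolean OR: find union of posting lists
term1 docs: [3, 11, 16, 19, 22]
term2 docs: [1, 5, 7, 9, 19, 20, 22, 29, 30]
Union: [1, 3, 5, 7, 9, 11, 16, 19, 20, 22, 29, 30]
|union| = 12

12


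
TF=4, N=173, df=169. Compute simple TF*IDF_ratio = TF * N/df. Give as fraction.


TF * (N/df)
= 4 * (173/169)
= 4 * 173/169
= 692/169

692/169


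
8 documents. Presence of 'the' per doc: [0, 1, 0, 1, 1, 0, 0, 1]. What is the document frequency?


Checking each document for 'the':
Doc 1: absent
Doc 2: present
Doc 3: absent
Doc 4: present
Doc 5: present
Doc 6: absent
Doc 7: absent
Doc 8: present
df = sum of presences = 0 + 1 + 0 + 1 + 1 + 0 + 0 + 1 = 4

4


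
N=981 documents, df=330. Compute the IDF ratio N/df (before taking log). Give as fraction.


IDF ratio = N / df
= 981 / 330
= 327/110

327/110


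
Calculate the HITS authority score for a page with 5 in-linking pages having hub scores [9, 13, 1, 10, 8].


Authority = sum of hub scores of in-linkers
In-link 1: hub score = 9
In-link 2: hub score = 13
In-link 3: hub score = 1
In-link 4: hub score = 10
In-link 5: hub score = 8
Authority = 9 + 13 + 1 + 10 + 8 = 41

41


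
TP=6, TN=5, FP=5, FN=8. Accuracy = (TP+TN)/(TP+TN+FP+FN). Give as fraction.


Accuracy = (TP + TN) / (TP + TN + FP + FN)
TP + TN = 6 + 5 = 11
Total = 6 + 5 + 5 + 8 = 24
Accuracy = 11 / 24 = 11/24

11/24


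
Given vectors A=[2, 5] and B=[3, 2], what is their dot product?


Dot product = sum of element-wise products
A[0]*B[0] = 2*3 = 6
A[1]*B[1] = 5*2 = 10
Sum = 6 + 10 = 16

16


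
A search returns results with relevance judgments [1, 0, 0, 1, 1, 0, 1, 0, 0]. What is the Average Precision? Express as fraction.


Computing P@k for each relevant position:
Position 1: relevant, P@1 = 1/1 = 1
Position 2: not relevant
Position 3: not relevant
Position 4: relevant, P@4 = 2/4 = 1/2
Position 5: relevant, P@5 = 3/5 = 3/5
Position 6: not relevant
Position 7: relevant, P@7 = 4/7 = 4/7
Position 8: not relevant
Position 9: not relevant
Sum of P@k = 1 + 1/2 + 3/5 + 4/7 = 187/70
AP = 187/70 / 4 = 187/280

187/280


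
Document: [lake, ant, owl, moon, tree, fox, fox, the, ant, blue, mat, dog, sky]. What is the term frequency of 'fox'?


Document has 13 words
Scanning for 'fox':
Found at positions: [5, 6]
Count = 2

2


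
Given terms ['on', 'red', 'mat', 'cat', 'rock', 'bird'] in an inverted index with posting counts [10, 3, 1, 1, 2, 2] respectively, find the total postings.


Summing posting list sizes:
'on': 10 postings
'red': 3 postings
'mat': 1 postings
'cat': 1 postings
'rock': 2 postings
'bird': 2 postings
Total = 10 + 3 + 1 + 1 + 2 + 2 = 19

19


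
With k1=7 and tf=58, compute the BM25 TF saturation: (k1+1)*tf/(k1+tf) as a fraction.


BM25 TF component = (k1+1)*tf / (k1+tf)
k1 = 7, tf = 58
Numerator = (7+1)*58 = 464
Denominator = 7 + 58 = 65
= 464/65 = 464/65

464/65


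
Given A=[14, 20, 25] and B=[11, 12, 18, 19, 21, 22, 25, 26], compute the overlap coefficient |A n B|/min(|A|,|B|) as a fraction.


A intersect B = [25]
|A intersect B| = 1
min(|A|, |B|) = min(3, 8) = 3
Overlap = 1 / 3 = 1/3

1/3


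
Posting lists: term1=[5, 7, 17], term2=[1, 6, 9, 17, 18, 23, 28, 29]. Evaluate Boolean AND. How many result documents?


Boolean AND: find intersection of posting lists
term1 docs: [5, 7, 17]
term2 docs: [1, 6, 9, 17, 18, 23, 28, 29]
Intersection: [17]
|intersection| = 1

1


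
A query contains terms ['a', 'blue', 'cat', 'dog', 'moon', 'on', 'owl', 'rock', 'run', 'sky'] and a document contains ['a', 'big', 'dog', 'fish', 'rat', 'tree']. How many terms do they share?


Query terms: ['a', 'blue', 'cat', 'dog', 'moon', 'on', 'owl', 'rock', 'run', 'sky']
Document terms: ['a', 'big', 'dog', 'fish', 'rat', 'tree']
Common terms: ['a', 'dog']
Overlap count = 2

2
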